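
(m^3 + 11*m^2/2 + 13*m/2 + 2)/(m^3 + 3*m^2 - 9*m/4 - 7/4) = 2*(m^2 + 5*m + 4)/(2*m^2 + 5*m - 7)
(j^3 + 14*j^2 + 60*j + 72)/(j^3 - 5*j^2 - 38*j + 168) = (j^2 + 8*j + 12)/(j^2 - 11*j + 28)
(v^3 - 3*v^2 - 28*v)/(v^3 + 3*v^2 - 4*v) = (v - 7)/(v - 1)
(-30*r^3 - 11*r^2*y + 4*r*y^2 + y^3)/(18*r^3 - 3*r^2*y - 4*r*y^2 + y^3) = (5*r + y)/(-3*r + y)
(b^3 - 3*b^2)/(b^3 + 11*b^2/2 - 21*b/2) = 2*b*(b - 3)/(2*b^2 + 11*b - 21)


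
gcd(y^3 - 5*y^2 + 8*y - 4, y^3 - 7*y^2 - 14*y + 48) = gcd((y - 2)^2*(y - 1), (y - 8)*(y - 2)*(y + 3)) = y - 2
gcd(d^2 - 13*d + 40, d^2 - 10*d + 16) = d - 8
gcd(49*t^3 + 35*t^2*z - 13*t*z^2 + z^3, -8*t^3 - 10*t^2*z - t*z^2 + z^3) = t + z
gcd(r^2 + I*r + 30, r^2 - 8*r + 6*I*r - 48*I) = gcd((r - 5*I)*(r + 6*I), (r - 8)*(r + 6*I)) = r + 6*I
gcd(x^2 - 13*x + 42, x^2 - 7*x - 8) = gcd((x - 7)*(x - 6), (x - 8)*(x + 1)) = 1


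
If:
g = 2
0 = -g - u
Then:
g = 2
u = -2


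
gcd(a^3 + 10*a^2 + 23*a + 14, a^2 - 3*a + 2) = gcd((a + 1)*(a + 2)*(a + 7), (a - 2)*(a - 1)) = 1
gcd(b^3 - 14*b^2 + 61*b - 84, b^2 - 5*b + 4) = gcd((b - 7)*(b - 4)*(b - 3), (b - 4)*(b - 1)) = b - 4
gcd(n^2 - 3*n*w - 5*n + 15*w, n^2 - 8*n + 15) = n - 5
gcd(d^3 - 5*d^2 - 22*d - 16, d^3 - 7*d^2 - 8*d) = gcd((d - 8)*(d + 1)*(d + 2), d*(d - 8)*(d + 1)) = d^2 - 7*d - 8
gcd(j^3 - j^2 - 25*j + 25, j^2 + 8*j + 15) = j + 5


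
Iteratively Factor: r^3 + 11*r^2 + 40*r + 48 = (r + 4)*(r^2 + 7*r + 12) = (r + 4)^2*(r + 3)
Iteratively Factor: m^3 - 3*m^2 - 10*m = (m + 2)*(m^2 - 5*m) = m*(m + 2)*(m - 5)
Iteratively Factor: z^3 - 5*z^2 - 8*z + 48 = (z - 4)*(z^2 - z - 12) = (z - 4)^2*(z + 3)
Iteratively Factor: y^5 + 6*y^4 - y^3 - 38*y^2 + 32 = (y + 4)*(y^4 + 2*y^3 - 9*y^2 - 2*y + 8) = (y - 1)*(y + 4)*(y^3 + 3*y^2 - 6*y - 8) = (y - 1)*(y + 1)*(y + 4)*(y^2 + 2*y - 8) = (y - 1)*(y + 1)*(y + 4)^2*(y - 2)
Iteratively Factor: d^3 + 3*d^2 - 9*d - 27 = (d - 3)*(d^2 + 6*d + 9) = (d - 3)*(d + 3)*(d + 3)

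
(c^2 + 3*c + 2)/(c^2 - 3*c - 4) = (c + 2)/(c - 4)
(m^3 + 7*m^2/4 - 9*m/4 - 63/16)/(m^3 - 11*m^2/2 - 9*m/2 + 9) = (m^2 + m/4 - 21/8)/(m^2 - 7*m + 6)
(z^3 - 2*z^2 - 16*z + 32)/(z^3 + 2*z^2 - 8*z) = (z - 4)/z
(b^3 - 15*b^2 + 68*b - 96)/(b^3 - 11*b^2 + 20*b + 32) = (b - 3)/(b + 1)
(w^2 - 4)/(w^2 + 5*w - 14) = (w + 2)/(w + 7)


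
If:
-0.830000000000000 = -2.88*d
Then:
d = 0.29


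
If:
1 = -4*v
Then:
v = -1/4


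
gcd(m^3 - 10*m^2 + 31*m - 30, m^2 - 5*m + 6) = m^2 - 5*m + 6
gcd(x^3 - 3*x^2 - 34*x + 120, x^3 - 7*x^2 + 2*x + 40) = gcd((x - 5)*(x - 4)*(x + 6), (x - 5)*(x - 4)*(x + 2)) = x^2 - 9*x + 20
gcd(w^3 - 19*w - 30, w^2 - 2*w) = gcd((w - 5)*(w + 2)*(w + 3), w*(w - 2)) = 1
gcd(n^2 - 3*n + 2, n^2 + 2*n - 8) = n - 2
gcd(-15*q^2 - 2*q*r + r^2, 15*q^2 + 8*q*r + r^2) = 3*q + r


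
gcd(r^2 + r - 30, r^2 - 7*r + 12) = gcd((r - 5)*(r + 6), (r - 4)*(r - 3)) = 1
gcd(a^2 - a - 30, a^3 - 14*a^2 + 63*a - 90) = a - 6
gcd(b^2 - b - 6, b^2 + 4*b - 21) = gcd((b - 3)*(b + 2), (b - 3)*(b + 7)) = b - 3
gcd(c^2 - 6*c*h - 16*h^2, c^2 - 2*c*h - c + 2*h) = 1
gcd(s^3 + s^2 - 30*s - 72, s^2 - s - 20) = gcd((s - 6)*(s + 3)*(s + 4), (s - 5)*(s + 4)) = s + 4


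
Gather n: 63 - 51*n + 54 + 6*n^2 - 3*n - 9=6*n^2 - 54*n + 108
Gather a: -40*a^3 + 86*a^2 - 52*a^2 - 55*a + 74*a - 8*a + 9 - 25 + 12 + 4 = -40*a^3 + 34*a^2 + 11*a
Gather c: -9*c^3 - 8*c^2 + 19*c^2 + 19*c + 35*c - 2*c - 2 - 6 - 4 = -9*c^3 + 11*c^2 + 52*c - 12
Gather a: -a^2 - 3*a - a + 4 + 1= -a^2 - 4*a + 5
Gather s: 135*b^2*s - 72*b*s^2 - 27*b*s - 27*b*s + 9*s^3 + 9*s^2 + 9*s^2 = 9*s^3 + s^2*(18 - 72*b) + s*(135*b^2 - 54*b)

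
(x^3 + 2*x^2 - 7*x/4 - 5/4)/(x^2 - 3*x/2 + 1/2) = (4*x^2 + 12*x + 5)/(2*(2*x - 1))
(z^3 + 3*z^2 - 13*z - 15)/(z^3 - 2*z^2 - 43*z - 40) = (z - 3)/(z - 8)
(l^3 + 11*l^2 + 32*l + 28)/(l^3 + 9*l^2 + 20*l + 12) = (l^2 + 9*l + 14)/(l^2 + 7*l + 6)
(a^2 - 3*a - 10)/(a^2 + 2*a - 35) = (a + 2)/(a + 7)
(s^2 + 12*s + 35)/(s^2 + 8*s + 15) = (s + 7)/(s + 3)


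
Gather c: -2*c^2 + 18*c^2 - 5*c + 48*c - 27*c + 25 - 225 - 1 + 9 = 16*c^2 + 16*c - 192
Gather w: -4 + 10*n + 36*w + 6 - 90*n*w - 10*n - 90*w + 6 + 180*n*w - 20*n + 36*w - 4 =-20*n + w*(90*n - 18) + 4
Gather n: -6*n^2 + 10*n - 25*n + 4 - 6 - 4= -6*n^2 - 15*n - 6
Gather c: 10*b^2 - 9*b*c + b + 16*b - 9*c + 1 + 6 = 10*b^2 + 17*b + c*(-9*b - 9) + 7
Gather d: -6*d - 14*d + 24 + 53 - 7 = 70 - 20*d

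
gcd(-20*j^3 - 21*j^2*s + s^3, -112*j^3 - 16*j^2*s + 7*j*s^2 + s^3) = 4*j + s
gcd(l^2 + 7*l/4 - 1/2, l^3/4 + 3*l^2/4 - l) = 1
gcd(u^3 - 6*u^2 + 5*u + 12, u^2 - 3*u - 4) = u^2 - 3*u - 4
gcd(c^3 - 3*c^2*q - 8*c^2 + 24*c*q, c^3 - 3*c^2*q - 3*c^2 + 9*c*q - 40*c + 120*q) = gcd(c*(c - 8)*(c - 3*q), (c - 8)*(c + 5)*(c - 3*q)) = -c^2 + 3*c*q + 8*c - 24*q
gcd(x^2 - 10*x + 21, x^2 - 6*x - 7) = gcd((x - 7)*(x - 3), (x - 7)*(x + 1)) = x - 7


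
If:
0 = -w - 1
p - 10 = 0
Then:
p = 10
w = -1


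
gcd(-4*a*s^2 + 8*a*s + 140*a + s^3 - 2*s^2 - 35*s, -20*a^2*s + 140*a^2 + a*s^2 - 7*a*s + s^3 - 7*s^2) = -4*a*s + 28*a + s^2 - 7*s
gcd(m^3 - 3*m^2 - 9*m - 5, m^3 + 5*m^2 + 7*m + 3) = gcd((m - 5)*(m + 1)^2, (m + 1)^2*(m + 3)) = m^2 + 2*m + 1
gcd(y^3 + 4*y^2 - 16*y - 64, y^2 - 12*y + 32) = y - 4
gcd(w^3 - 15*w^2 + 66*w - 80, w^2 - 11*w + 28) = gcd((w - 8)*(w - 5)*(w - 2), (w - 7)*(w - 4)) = 1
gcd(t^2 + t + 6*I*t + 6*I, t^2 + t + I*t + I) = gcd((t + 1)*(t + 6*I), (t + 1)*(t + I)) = t + 1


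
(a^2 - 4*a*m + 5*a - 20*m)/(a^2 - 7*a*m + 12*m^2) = (a + 5)/(a - 3*m)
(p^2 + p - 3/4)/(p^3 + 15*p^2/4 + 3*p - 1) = (4*p^2 + 4*p - 3)/(4*p^3 + 15*p^2 + 12*p - 4)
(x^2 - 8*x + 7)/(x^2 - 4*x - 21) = (x - 1)/(x + 3)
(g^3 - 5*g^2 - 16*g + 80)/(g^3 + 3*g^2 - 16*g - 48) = (g - 5)/(g + 3)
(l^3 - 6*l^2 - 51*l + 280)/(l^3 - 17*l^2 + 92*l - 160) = (l + 7)/(l - 4)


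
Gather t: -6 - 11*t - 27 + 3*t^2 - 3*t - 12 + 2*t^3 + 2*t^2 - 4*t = 2*t^3 + 5*t^2 - 18*t - 45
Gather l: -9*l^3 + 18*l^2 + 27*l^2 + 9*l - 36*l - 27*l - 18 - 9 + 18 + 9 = -9*l^3 + 45*l^2 - 54*l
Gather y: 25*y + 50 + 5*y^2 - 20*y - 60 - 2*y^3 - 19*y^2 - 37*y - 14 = -2*y^3 - 14*y^2 - 32*y - 24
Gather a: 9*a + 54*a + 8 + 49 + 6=63*a + 63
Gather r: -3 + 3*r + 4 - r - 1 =2*r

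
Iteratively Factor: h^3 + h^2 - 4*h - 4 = (h + 2)*(h^2 - h - 2) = (h + 1)*(h + 2)*(h - 2)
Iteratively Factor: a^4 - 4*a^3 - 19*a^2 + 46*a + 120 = (a + 2)*(a^3 - 6*a^2 - 7*a + 60) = (a - 4)*(a + 2)*(a^2 - 2*a - 15) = (a - 4)*(a + 2)*(a + 3)*(a - 5)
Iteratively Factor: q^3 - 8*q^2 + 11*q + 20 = (q - 5)*(q^2 - 3*q - 4) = (q - 5)*(q + 1)*(q - 4)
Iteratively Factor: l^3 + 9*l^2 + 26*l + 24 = (l + 4)*(l^2 + 5*l + 6) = (l + 3)*(l + 4)*(l + 2)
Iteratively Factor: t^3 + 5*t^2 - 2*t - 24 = (t + 3)*(t^2 + 2*t - 8) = (t + 3)*(t + 4)*(t - 2)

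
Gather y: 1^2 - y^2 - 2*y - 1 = -y^2 - 2*y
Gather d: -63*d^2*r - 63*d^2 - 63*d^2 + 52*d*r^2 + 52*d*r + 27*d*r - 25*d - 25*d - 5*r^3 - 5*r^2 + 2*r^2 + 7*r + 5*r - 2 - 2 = d^2*(-63*r - 126) + d*(52*r^2 + 79*r - 50) - 5*r^3 - 3*r^2 + 12*r - 4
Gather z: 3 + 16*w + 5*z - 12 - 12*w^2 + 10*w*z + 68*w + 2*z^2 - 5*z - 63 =-12*w^2 + 10*w*z + 84*w + 2*z^2 - 72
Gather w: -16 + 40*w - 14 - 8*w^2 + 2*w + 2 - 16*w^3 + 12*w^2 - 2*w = -16*w^3 + 4*w^2 + 40*w - 28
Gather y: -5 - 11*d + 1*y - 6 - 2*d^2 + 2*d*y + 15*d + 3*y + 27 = -2*d^2 + 4*d + y*(2*d + 4) + 16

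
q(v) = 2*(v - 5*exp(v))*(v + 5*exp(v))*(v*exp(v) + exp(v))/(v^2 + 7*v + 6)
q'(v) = 2*(1 - 5*exp(v))*(v + 5*exp(v))*(v*exp(v) + exp(v))/(v^2 + 7*v + 6) + 2*(-2*v - 7)*(v - 5*exp(v))*(v + 5*exp(v))*(v*exp(v) + exp(v))/(v^2 + 7*v + 6)^2 + 2*(v - 5*exp(v))*(v + 5*exp(v))*(v*exp(v) + 2*exp(v))/(v^2 + 7*v + 6) + 2*(v - 5*exp(v))*(v*exp(v) + exp(v))*(5*exp(v) + 1)/(v^2 + 7*v + 6) = 2*(v^3 + 7*v^2 - 75*v*exp(2*v) + 12*v - 425*exp(2*v))*exp(v)/(v^2 + 12*v + 36)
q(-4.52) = 0.30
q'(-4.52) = -0.04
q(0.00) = -8.33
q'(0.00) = -23.61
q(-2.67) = 0.29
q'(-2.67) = -0.03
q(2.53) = -11577.37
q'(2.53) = -33397.64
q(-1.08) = -0.24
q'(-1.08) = -1.28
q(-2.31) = 0.27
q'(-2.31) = -0.08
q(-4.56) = 0.30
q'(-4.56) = -0.04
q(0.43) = -28.16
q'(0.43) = -79.87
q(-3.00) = 0.30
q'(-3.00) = -0.00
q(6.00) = -273580784.17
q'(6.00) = -797947988.11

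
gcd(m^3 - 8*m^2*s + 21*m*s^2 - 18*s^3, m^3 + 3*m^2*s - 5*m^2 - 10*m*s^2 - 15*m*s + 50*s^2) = -m + 2*s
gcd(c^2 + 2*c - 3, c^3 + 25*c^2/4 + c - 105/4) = c + 3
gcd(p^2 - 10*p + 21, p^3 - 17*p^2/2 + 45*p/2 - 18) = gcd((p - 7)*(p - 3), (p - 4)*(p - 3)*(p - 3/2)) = p - 3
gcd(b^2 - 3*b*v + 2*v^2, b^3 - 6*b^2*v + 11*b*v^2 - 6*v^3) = b^2 - 3*b*v + 2*v^2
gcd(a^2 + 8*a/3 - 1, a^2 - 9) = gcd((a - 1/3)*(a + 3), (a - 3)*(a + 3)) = a + 3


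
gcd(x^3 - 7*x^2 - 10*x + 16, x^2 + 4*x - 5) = x - 1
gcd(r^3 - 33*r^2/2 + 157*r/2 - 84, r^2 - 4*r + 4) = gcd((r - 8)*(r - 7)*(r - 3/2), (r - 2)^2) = 1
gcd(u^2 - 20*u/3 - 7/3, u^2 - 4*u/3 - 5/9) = u + 1/3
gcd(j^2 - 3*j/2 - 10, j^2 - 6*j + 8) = j - 4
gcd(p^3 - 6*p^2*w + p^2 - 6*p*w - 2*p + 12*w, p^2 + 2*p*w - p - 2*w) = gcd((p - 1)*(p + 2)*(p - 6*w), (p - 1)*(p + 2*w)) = p - 1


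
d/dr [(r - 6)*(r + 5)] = 2*r - 1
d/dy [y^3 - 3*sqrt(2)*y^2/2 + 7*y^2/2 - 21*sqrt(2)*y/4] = 3*y^2 - 3*sqrt(2)*y + 7*y - 21*sqrt(2)/4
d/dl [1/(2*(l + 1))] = -1/(2*(l + 1)^2)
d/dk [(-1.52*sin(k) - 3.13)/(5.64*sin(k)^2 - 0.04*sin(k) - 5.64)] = (8.5728*sin(k)^2 + 35.3064*sin(k) + 8.4476)*cos(k)/(31.8096*sin(k)^4 - 0.4512*sin(k)^3 - 63.6176*sin(k)^2 + 0.4512*sin(k) + 31.8096)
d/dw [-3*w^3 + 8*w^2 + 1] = w*(16 - 9*w)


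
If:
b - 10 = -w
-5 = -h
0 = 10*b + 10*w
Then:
No Solution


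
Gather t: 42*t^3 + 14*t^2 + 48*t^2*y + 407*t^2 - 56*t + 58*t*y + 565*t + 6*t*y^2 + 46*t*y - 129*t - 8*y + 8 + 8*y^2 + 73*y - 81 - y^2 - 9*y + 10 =42*t^3 + t^2*(48*y + 421) + t*(6*y^2 + 104*y + 380) + 7*y^2 + 56*y - 63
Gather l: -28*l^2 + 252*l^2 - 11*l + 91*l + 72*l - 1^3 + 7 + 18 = 224*l^2 + 152*l + 24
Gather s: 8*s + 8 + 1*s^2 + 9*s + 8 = s^2 + 17*s + 16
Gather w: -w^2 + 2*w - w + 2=-w^2 + w + 2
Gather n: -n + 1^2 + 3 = 4 - n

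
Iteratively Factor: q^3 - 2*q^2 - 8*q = (q)*(q^2 - 2*q - 8) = q*(q - 4)*(q + 2)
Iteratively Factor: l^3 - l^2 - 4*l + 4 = (l - 2)*(l^2 + l - 2) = (l - 2)*(l + 2)*(l - 1)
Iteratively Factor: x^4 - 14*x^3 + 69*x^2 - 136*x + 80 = (x - 4)*(x^3 - 10*x^2 + 29*x - 20) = (x - 4)*(x - 1)*(x^2 - 9*x + 20) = (x - 4)^2*(x - 1)*(x - 5)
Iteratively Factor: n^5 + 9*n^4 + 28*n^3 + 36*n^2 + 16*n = (n + 1)*(n^4 + 8*n^3 + 20*n^2 + 16*n) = (n + 1)*(n + 2)*(n^3 + 6*n^2 + 8*n) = n*(n + 1)*(n + 2)*(n^2 + 6*n + 8) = n*(n + 1)*(n + 2)*(n + 4)*(n + 2)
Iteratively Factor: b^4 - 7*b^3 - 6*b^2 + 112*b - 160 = (b + 4)*(b^3 - 11*b^2 + 38*b - 40) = (b - 4)*(b + 4)*(b^2 - 7*b + 10) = (b - 5)*(b - 4)*(b + 4)*(b - 2)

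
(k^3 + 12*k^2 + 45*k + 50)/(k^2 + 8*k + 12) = (k^2 + 10*k + 25)/(k + 6)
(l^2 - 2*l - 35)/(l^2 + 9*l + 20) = (l - 7)/(l + 4)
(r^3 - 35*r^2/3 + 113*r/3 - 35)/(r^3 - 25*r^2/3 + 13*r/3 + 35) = (3*r - 5)/(3*r + 5)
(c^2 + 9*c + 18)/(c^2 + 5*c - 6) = (c + 3)/(c - 1)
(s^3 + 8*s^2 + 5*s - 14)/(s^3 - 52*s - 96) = (s^2 + 6*s - 7)/(s^2 - 2*s - 48)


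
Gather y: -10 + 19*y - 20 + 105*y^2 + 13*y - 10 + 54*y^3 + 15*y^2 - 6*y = 54*y^3 + 120*y^2 + 26*y - 40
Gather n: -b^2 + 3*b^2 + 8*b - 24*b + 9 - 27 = 2*b^2 - 16*b - 18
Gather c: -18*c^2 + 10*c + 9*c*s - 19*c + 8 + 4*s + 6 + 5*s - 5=-18*c^2 + c*(9*s - 9) + 9*s + 9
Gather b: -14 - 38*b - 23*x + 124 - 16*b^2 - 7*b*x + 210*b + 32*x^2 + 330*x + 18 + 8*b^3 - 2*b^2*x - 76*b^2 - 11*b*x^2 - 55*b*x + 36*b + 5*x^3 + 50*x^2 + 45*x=8*b^3 + b^2*(-2*x - 92) + b*(-11*x^2 - 62*x + 208) + 5*x^3 + 82*x^2 + 352*x + 128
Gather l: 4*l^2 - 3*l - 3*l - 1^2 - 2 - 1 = 4*l^2 - 6*l - 4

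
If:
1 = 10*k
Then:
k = 1/10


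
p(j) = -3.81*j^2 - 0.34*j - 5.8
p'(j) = -7.62*j - 0.34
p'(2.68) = -20.76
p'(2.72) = -21.07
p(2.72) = -34.91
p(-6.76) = -177.61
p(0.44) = -6.69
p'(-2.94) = 22.06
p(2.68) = -34.08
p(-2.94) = -37.73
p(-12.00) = -550.36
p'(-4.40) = 33.19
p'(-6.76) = 51.17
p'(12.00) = -91.78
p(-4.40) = -78.07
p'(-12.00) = 91.10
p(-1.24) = -11.24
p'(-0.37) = 2.48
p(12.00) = -558.52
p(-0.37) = -6.20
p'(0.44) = -3.69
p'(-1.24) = 9.11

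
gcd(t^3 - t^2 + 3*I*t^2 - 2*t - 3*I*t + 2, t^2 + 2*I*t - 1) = t + I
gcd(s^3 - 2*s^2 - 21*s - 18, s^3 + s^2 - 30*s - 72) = s^2 - 3*s - 18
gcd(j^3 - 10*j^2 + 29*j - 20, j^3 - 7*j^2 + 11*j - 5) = j^2 - 6*j + 5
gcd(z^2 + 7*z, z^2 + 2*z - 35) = z + 7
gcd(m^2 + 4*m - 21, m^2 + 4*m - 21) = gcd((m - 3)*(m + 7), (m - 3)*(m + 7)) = m^2 + 4*m - 21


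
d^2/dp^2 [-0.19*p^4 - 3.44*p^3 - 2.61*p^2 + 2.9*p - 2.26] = -2.28*p^2 - 20.64*p - 5.22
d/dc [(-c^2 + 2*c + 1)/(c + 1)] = (-c^2 - 2*c + 1)/(c^2 + 2*c + 1)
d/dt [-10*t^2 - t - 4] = -20*t - 1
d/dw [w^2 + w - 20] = 2*w + 1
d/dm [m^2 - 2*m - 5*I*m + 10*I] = 2*m - 2 - 5*I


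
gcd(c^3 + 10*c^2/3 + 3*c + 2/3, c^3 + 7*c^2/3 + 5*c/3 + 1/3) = c^2 + 4*c/3 + 1/3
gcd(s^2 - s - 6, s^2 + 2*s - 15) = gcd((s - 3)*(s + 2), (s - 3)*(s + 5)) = s - 3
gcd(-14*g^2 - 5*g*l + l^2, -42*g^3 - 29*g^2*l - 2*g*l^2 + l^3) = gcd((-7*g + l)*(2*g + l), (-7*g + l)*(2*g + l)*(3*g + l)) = 14*g^2 + 5*g*l - l^2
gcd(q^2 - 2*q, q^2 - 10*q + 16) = q - 2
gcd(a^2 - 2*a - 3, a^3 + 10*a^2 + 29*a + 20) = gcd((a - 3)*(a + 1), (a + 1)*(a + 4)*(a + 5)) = a + 1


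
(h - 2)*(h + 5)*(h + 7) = h^3 + 10*h^2 + 11*h - 70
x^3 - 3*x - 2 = (x - 2)*(x + 1)^2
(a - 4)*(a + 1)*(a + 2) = a^3 - a^2 - 10*a - 8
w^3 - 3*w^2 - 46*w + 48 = (w - 8)*(w - 1)*(w + 6)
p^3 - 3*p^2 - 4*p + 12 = (p - 3)*(p - 2)*(p + 2)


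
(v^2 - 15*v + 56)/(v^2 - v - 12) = (-v^2 + 15*v - 56)/(-v^2 + v + 12)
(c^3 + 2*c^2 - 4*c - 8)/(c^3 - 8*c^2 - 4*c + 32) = (c + 2)/(c - 8)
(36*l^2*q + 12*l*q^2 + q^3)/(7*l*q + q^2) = (36*l^2 + 12*l*q + q^2)/(7*l + q)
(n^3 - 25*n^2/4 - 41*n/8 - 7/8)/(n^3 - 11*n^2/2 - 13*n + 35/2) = (8*n^2 + 6*n + 1)/(4*(2*n^2 + 3*n - 5))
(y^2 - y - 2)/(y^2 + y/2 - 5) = 2*(y + 1)/(2*y + 5)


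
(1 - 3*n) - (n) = 1 - 4*n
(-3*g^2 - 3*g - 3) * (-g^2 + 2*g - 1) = 3*g^4 - 3*g^3 - 3*g + 3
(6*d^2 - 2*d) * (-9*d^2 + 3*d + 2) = -54*d^4 + 36*d^3 + 6*d^2 - 4*d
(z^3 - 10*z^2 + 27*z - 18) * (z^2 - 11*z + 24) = z^5 - 21*z^4 + 161*z^3 - 555*z^2 + 846*z - 432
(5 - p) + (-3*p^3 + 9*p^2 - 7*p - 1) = -3*p^3 + 9*p^2 - 8*p + 4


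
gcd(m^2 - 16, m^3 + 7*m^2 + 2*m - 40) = m + 4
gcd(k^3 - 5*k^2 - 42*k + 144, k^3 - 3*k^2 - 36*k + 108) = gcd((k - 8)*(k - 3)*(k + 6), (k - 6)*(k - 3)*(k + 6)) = k^2 + 3*k - 18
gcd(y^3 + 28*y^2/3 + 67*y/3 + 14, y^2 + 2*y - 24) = y + 6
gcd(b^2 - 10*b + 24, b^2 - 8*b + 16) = b - 4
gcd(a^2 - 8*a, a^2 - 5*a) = a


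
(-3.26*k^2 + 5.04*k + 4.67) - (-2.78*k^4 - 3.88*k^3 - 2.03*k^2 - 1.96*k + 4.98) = 2.78*k^4 + 3.88*k^3 - 1.23*k^2 + 7.0*k - 0.31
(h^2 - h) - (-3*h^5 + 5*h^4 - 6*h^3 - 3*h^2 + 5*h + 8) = 3*h^5 - 5*h^4 + 6*h^3 + 4*h^2 - 6*h - 8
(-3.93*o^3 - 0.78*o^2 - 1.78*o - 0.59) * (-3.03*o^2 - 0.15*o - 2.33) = 11.9079*o^5 + 2.9529*o^4 + 14.6673*o^3 + 3.8721*o^2 + 4.2359*o + 1.3747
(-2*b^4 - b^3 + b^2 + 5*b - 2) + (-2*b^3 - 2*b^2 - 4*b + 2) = -2*b^4 - 3*b^3 - b^2 + b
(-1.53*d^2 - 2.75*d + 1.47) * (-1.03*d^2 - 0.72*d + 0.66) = 1.5759*d^4 + 3.9341*d^3 - 0.5439*d^2 - 2.8734*d + 0.9702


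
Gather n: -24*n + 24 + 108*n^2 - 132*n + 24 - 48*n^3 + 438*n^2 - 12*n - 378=-48*n^3 + 546*n^2 - 168*n - 330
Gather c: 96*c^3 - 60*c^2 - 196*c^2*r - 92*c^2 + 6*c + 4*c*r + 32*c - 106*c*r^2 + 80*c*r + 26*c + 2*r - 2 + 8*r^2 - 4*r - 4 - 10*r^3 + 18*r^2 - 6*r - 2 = 96*c^3 + c^2*(-196*r - 152) + c*(-106*r^2 + 84*r + 64) - 10*r^3 + 26*r^2 - 8*r - 8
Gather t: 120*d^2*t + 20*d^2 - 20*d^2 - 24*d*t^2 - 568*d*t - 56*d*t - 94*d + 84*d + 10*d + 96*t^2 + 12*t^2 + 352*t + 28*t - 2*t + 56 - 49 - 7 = t^2*(108 - 24*d) + t*(120*d^2 - 624*d + 378)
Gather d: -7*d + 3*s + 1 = -7*d + 3*s + 1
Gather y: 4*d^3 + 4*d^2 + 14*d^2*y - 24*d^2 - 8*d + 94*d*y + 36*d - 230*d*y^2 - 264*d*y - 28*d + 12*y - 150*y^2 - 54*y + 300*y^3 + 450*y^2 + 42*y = 4*d^3 - 20*d^2 + 300*y^3 + y^2*(300 - 230*d) + y*(14*d^2 - 170*d)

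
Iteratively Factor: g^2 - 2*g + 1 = (g - 1)*(g - 1)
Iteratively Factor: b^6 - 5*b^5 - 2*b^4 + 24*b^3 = (b)*(b^5 - 5*b^4 - 2*b^3 + 24*b^2) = b*(b + 2)*(b^4 - 7*b^3 + 12*b^2) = b^2*(b + 2)*(b^3 - 7*b^2 + 12*b) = b^3*(b + 2)*(b^2 - 7*b + 12) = b^3*(b - 3)*(b + 2)*(b - 4)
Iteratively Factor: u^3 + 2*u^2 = (u)*(u^2 + 2*u) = u^2*(u + 2)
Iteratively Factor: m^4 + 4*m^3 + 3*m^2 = (m + 3)*(m^3 + m^2) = m*(m + 3)*(m^2 + m) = m^2*(m + 3)*(m + 1)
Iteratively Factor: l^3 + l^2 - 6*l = (l)*(l^2 + l - 6) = l*(l - 2)*(l + 3)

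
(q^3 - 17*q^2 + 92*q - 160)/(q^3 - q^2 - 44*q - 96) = (q^2 - 9*q + 20)/(q^2 + 7*q + 12)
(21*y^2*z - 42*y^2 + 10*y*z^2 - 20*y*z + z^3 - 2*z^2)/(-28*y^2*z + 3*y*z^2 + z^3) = (-3*y*z + 6*y - z^2 + 2*z)/(z*(4*y - z))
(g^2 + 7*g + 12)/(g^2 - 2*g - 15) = (g + 4)/(g - 5)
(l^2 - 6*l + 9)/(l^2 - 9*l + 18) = (l - 3)/(l - 6)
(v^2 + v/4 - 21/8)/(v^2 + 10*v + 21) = (v^2 + v/4 - 21/8)/(v^2 + 10*v + 21)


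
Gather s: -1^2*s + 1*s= 0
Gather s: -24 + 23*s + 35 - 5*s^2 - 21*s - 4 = -5*s^2 + 2*s + 7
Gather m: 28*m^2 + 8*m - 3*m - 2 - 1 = 28*m^2 + 5*m - 3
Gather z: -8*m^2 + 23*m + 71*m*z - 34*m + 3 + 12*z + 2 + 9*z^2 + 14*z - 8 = -8*m^2 - 11*m + 9*z^2 + z*(71*m + 26) - 3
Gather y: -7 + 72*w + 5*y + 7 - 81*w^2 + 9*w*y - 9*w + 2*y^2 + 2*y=-81*w^2 + 63*w + 2*y^2 + y*(9*w + 7)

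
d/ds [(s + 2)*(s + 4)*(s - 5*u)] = 3*s^2 - 10*s*u + 12*s - 30*u + 8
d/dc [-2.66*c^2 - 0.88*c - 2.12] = -5.32*c - 0.88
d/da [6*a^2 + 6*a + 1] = 12*a + 6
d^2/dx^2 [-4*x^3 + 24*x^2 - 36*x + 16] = 48 - 24*x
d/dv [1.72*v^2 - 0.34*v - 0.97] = 3.44*v - 0.34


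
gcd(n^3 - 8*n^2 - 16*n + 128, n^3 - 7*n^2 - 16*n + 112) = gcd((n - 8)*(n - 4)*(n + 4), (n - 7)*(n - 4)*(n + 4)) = n^2 - 16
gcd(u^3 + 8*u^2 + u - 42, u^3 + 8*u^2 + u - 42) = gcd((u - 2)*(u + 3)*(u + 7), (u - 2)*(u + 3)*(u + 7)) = u^3 + 8*u^2 + u - 42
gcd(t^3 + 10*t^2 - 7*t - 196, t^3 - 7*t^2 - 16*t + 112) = t - 4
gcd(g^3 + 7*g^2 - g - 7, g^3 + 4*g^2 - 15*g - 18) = g + 1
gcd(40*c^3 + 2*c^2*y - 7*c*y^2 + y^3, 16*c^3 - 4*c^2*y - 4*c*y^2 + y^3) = -8*c^2 - 2*c*y + y^2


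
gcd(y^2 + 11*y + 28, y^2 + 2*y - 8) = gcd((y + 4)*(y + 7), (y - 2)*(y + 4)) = y + 4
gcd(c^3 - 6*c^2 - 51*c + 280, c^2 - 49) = c + 7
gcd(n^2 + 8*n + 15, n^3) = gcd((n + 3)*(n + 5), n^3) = 1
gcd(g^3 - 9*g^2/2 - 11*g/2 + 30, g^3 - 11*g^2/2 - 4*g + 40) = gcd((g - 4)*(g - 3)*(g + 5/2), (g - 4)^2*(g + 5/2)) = g^2 - 3*g/2 - 10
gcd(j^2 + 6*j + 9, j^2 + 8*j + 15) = j + 3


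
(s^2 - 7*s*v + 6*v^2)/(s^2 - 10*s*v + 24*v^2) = (s - v)/(s - 4*v)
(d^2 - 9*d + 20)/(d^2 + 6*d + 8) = (d^2 - 9*d + 20)/(d^2 + 6*d + 8)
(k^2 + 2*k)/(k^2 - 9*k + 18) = k*(k + 2)/(k^2 - 9*k + 18)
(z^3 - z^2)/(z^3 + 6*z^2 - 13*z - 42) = z^2*(z - 1)/(z^3 + 6*z^2 - 13*z - 42)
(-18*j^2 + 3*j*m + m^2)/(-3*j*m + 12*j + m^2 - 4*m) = (6*j + m)/(m - 4)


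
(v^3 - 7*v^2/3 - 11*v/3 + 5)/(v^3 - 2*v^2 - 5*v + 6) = (v + 5/3)/(v + 2)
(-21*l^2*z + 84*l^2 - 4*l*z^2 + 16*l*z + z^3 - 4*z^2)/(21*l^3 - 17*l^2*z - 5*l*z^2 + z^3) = (z - 4)/(-l + z)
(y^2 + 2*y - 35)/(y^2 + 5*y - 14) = (y - 5)/(y - 2)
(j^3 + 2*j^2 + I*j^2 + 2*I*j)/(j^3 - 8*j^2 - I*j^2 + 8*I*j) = (j^2 + j*(2 + I) + 2*I)/(j^2 - j*(8 + I) + 8*I)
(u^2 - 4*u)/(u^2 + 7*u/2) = 2*(u - 4)/(2*u + 7)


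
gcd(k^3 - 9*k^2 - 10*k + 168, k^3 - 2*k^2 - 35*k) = k - 7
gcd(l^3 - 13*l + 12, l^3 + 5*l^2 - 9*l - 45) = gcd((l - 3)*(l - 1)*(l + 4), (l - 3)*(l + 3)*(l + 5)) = l - 3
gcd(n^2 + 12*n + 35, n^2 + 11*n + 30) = n + 5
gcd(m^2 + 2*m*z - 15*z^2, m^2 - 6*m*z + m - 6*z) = 1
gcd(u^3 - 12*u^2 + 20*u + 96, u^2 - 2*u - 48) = u - 8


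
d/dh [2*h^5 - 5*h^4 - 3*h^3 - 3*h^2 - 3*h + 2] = 10*h^4 - 20*h^3 - 9*h^2 - 6*h - 3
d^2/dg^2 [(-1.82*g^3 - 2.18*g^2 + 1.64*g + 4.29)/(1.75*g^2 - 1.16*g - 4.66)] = (-7.105427357601e-15*g^5 + 7.105427357601e-15*g^4 - 33.3879839999999*g^3 - 86.867802*g^2 - 209.141352*g - 30.895236)/(5.359375*g^6 - 10.6575*g^5 - 35.74935*g^4 + 55.197904*g^3 + 95.195412*g^2 - 75.570288*g - 101.194696)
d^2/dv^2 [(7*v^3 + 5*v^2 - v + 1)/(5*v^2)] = 2*(3 - v)/(5*v^4)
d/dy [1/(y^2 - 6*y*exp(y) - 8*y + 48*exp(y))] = 2*(3*y*exp(y) - y - 21*exp(y) + 4)/(y^2 - 6*y*exp(y) - 8*y + 48*exp(y))^2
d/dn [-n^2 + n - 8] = 1 - 2*n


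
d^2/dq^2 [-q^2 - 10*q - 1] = -2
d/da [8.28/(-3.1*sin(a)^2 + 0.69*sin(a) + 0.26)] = (51.336*sin(a) - 5.7132)*cos(a)/(-3.1*sin(a)^2 + 0.69*sin(a) + 0.26)^2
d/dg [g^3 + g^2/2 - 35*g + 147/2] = 3*g^2 + g - 35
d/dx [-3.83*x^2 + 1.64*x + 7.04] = 1.64 - 7.66*x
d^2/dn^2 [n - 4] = 0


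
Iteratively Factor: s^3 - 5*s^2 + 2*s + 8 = (s + 1)*(s^2 - 6*s + 8) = (s - 2)*(s + 1)*(s - 4)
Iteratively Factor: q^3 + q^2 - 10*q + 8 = (q - 2)*(q^2 + 3*q - 4) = (q - 2)*(q - 1)*(q + 4)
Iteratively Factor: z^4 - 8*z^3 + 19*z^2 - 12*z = (z - 3)*(z^3 - 5*z^2 + 4*z) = (z - 3)*(z - 1)*(z^2 - 4*z) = (z - 4)*(z - 3)*(z - 1)*(z)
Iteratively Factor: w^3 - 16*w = (w)*(w^2 - 16) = w*(w - 4)*(w + 4)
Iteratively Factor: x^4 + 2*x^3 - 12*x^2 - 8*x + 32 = (x + 2)*(x^3 - 12*x + 16) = (x + 2)*(x + 4)*(x^2 - 4*x + 4) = (x - 2)*(x + 2)*(x + 4)*(x - 2)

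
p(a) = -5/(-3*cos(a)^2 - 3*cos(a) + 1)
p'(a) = -5*(-6*sin(a)*cos(a) - 3*sin(a))/(-3*cos(a)^2 - 3*cos(a) + 1)^2 = 15*(2*cos(a) + 1)*sin(a)/(3*cos(a)^2 + 3*cos(a) - 1)^2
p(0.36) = 1.13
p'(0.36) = 0.77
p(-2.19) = -2.89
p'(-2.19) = 0.66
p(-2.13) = -2.86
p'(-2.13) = 0.25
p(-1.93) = -2.97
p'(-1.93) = -1.47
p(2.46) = -3.29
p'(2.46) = -2.26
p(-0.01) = 1.00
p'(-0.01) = -0.02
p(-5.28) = 3.38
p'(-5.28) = 11.98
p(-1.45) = -8.40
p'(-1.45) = -52.21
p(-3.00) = -4.86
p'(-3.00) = 1.96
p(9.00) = -4.02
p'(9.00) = -3.29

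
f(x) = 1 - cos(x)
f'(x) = sin(x)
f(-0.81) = 0.31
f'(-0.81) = -0.72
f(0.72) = 0.25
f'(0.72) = 0.66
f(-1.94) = 1.36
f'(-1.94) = -0.93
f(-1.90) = 1.32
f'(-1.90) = -0.95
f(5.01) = 0.71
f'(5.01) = -0.96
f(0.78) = 0.29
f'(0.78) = 0.70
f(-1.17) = 0.61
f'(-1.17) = -0.92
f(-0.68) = 0.22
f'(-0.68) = -0.63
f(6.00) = 0.04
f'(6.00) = -0.28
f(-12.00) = 0.16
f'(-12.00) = 0.54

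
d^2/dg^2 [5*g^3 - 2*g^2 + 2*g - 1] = 30*g - 4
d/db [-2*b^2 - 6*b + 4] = -4*b - 6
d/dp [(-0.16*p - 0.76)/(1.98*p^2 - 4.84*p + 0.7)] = (0.3168*p^2 + 3.0096*p - 3.7904)/(3.9204*p^4 - 19.1664*p^3 + 26.1976*p^2 - 6.776*p + 0.49)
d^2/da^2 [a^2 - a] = 2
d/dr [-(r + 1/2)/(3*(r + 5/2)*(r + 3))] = (4*r^2 + 4*r - 19)/(3*(4*r^4 + 44*r^3 + 181*r^2 + 330*r + 225))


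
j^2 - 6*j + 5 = (j - 5)*(j - 1)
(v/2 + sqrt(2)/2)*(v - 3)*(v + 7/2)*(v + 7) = v^4/2 + sqrt(2)*v^3/2 + 15*v^3/4 - 7*v^2/2 + 15*sqrt(2)*v^2/4 - 147*v/4 - 7*sqrt(2)*v/2 - 147*sqrt(2)/4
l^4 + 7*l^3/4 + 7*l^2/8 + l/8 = l*(l + 1/4)*(l + 1/2)*(l + 1)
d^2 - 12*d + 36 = (d - 6)^2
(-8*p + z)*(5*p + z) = -40*p^2 - 3*p*z + z^2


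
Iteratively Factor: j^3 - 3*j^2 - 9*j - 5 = (j - 5)*(j^2 + 2*j + 1) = (j - 5)*(j + 1)*(j + 1)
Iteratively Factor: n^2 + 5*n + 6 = (n + 2)*(n + 3)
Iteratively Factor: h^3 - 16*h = (h - 4)*(h^2 + 4*h) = (h - 4)*(h + 4)*(h)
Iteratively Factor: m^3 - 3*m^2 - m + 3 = (m - 1)*(m^2 - 2*m - 3) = (m - 1)*(m + 1)*(m - 3)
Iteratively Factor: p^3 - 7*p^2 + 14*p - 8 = (p - 2)*(p^2 - 5*p + 4) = (p - 4)*(p - 2)*(p - 1)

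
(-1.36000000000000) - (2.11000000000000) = -3.47000000000000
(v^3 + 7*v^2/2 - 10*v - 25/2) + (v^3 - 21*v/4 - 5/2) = 2*v^3 + 7*v^2/2 - 61*v/4 - 15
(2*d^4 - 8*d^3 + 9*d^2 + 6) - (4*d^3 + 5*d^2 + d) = 2*d^4 - 12*d^3 + 4*d^2 - d + 6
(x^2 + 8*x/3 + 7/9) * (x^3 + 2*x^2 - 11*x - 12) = x^5 + 14*x^4/3 - 44*x^3/9 - 358*x^2/9 - 365*x/9 - 28/3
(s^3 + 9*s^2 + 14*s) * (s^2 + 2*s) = s^5 + 11*s^4 + 32*s^3 + 28*s^2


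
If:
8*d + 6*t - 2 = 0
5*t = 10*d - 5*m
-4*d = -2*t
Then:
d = 1/10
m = 0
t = 1/5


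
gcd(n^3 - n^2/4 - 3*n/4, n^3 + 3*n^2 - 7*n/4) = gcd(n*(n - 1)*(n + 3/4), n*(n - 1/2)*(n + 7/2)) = n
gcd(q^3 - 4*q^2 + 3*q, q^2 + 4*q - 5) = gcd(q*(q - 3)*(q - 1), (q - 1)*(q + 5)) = q - 1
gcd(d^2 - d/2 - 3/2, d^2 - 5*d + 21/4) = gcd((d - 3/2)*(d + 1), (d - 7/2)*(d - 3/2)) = d - 3/2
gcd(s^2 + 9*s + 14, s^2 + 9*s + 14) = s^2 + 9*s + 14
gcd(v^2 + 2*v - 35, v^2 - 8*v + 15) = v - 5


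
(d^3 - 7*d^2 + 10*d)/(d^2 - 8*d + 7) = d*(d^2 - 7*d + 10)/(d^2 - 8*d + 7)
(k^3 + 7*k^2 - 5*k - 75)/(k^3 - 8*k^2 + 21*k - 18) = (k^2 + 10*k + 25)/(k^2 - 5*k + 6)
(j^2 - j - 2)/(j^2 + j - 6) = (j + 1)/(j + 3)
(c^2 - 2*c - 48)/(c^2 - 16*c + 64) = (c + 6)/(c - 8)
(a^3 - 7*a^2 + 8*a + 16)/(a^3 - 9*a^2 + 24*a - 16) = (a + 1)/(a - 1)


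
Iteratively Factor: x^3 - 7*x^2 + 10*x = (x - 2)*(x^2 - 5*x) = x*(x - 2)*(x - 5)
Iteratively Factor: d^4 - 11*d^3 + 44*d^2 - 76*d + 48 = (d - 2)*(d^3 - 9*d^2 + 26*d - 24) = (d - 3)*(d - 2)*(d^2 - 6*d + 8) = (d - 4)*(d - 3)*(d - 2)*(d - 2)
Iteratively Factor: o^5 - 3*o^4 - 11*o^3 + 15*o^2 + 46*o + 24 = (o - 4)*(o^4 + o^3 - 7*o^2 - 13*o - 6) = (o - 4)*(o - 3)*(o^3 + 4*o^2 + 5*o + 2) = (o - 4)*(o - 3)*(o + 2)*(o^2 + 2*o + 1) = (o - 4)*(o - 3)*(o + 1)*(o + 2)*(o + 1)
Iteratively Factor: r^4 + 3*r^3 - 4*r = (r - 1)*(r^3 + 4*r^2 + 4*r) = r*(r - 1)*(r^2 + 4*r + 4) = r*(r - 1)*(r + 2)*(r + 2)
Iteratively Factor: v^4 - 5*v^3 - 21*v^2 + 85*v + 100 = (v + 4)*(v^3 - 9*v^2 + 15*v + 25) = (v - 5)*(v + 4)*(v^2 - 4*v - 5) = (v - 5)^2*(v + 4)*(v + 1)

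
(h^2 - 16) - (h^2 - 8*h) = 8*h - 16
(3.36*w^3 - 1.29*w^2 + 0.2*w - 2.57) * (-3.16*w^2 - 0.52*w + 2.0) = -10.6176*w^5 + 2.3292*w^4 + 6.7588*w^3 + 5.4372*w^2 + 1.7364*w - 5.14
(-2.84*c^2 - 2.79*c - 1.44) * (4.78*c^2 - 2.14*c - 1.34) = -13.5752*c^4 - 7.2586*c^3 + 2.893*c^2 + 6.8202*c + 1.9296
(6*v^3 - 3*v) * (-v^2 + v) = -6*v^5 + 6*v^4 + 3*v^3 - 3*v^2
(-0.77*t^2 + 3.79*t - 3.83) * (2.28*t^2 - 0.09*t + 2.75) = -1.7556*t^4 + 8.7105*t^3 - 11.191*t^2 + 10.7672*t - 10.5325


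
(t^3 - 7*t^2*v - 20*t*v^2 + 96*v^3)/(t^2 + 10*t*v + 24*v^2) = (t^2 - 11*t*v + 24*v^2)/(t + 6*v)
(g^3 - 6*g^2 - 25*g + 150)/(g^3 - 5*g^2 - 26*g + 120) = (g - 5)/(g - 4)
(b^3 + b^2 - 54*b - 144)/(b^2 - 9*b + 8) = (b^2 + 9*b + 18)/(b - 1)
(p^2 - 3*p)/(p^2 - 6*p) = (p - 3)/(p - 6)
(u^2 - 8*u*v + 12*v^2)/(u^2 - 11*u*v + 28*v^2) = (u^2 - 8*u*v + 12*v^2)/(u^2 - 11*u*v + 28*v^2)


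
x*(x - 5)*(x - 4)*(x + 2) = x^4 - 7*x^3 + 2*x^2 + 40*x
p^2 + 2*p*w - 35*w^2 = (p - 5*w)*(p + 7*w)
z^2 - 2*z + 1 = (z - 1)^2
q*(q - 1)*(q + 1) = q^3 - q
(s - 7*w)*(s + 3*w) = s^2 - 4*s*w - 21*w^2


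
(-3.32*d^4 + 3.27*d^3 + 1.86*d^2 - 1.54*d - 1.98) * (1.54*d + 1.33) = -5.1128*d^5 + 0.6202*d^4 + 7.2135*d^3 + 0.1022*d^2 - 5.0974*d - 2.6334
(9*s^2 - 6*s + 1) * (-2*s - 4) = -18*s^3 - 24*s^2 + 22*s - 4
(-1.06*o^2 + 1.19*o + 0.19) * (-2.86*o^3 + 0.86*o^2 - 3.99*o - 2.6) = 3.0316*o^5 - 4.315*o^4 + 4.7094*o^3 - 1.8287*o^2 - 3.8521*o - 0.494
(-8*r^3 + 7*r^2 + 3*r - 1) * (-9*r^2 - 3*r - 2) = 72*r^5 - 39*r^4 - 32*r^3 - 14*r^2 - 3*r + 2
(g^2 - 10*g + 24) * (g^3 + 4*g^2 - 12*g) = g^5 - 6*g^4 - 28*g^3 + 216*g^2 - 288*g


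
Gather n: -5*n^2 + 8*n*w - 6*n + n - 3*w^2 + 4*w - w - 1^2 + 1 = -5*n^2 + n*(8*w - 5) - 3*w^2 + 3*w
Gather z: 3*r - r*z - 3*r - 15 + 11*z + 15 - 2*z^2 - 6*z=-2*z^2 + z*(5 - r)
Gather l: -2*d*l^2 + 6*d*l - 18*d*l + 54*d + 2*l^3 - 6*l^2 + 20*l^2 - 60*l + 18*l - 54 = 54*d + 2*l^3 + l^2*(14 - 2*d) + l*(-12*d - 42) - 54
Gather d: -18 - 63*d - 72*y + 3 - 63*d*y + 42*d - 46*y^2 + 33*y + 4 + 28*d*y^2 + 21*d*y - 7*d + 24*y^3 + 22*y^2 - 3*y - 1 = d*(28*y^2 - 42*y - 28) + 24*y^3 - 24*y^2 - 42*y - 12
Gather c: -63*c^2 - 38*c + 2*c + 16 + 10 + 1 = -63*c^2 - 36*c + 27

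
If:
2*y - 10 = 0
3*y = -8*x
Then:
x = -15/8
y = 5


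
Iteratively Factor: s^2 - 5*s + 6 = (s - 2)*(s - 3)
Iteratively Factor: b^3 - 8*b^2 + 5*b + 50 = (b - 5)*(b^2 - 3*b - 10) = (b - 5)*(b + 2)*(b - 5)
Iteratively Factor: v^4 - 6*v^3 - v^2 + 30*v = (v)*(v^3 - 6*v^2 - v + 30) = v*(v + 2)*(v^2 - 8*v + 15) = v*(v - 5)*(v + 2)*(v - 3)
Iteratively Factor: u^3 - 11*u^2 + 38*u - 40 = (u - 5)*(u^2 - 6*u + 8) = (u - 5)*(u - 2)*(u - 4)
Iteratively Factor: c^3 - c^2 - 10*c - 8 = (c + 2)*(c^2 - 3*c - 4) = (c + 1)*(c + 2)*(c - 4)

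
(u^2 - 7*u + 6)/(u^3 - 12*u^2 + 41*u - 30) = 1/(u - 5)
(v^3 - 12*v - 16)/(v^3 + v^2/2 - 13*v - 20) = 2*(v + 2)/(2*v + 5)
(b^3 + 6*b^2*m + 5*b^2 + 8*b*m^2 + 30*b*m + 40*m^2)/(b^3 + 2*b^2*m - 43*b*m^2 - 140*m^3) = (b^2 + 2*b*m + 5*b + 10*m)/(b^2 - 2*b*m - 35*m^2)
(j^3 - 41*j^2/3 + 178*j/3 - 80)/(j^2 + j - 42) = (3*j^2 - 23*j + 40)/(3*(j + 7))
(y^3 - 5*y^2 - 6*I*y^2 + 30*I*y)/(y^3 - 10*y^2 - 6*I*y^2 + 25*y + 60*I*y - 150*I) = y/(y - 5)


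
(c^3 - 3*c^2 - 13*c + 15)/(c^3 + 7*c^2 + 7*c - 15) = (c - 5)/(c + 5)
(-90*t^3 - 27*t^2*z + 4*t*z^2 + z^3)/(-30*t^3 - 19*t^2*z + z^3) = (6*t + z)/(2*t + z)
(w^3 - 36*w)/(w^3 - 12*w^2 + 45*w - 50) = w*(w^2 - 36)/(w^3 - 12*w^2 + 45*w - 50)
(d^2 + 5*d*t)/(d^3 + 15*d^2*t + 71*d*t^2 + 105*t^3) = d/(d^2 + 10*d*t + 21*t^2)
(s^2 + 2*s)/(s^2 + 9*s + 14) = s/(s + 7)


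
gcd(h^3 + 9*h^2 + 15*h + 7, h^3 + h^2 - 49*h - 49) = h^2 + 8*h + 7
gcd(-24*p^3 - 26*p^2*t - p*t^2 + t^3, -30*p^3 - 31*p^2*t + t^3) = 6*p^2 + 5*p*t - t^2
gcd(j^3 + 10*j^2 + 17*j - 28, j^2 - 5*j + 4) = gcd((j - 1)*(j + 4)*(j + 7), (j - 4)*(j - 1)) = j - 1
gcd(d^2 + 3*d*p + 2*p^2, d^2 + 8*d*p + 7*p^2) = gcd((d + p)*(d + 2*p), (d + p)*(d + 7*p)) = d + p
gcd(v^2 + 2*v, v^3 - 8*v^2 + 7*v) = v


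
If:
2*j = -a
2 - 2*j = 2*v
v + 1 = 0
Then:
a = -4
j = 2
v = -1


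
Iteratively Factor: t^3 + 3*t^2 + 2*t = (t + 1)*(t^2 + 2*t) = (t + 1)*(t + 2)*(t)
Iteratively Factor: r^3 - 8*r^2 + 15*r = (r)*(r^2 - 8*r + 15) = r*(r - 5)*(r - 3)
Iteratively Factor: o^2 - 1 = (o - 1)*(o + 1)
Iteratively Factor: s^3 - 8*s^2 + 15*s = (s - 3)*(s^2 - 5*s) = s*(s - 3)*(s - 5)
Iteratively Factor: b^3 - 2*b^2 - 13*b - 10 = (b - 5)*(b^2 + 3*b + 2) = (b - 5)*(b + 1)*(b + 2)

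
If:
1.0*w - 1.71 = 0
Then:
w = 1.71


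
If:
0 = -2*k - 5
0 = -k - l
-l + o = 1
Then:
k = -5/2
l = 5/2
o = 7/2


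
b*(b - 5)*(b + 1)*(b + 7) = b^4 + 3*b^3 - 33*b^2 - 35*b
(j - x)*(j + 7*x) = j^2 + 6*j*x - 7*x^2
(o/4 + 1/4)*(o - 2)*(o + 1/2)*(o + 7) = o^4/4 + 13*o^3/8 - 3*o^2/2 - 37*o/8 - 7/4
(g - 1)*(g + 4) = g^2 + 3*g - 4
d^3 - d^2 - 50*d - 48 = (d - 8)*(d + 1)*(d + 6)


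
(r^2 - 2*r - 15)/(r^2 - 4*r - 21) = (r - 5)/(r - 7)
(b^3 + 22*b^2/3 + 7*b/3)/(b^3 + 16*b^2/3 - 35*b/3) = (3*b + 1)/(3*b - 5)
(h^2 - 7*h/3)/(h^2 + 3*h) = (h - 7/3)/(h + 3)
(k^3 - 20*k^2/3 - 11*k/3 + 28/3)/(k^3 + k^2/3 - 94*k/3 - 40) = (k^2 - 8*k + 7)/(k^2 - k - 30)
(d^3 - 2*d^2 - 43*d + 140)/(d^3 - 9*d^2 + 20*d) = (d + 7)/d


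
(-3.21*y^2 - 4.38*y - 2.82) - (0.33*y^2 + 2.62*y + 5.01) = -3.54*y^2 - 7.0*y - 7.83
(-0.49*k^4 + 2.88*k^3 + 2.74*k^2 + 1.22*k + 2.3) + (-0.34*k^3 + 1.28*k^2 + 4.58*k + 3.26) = -0.49*k^4 + 2.54*k^3 + 4.02*k^2 + 5.8*k + 5.56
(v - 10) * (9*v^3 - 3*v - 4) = 9*v^4 - 90*v^3 - 3*v^2 + 26*v + 40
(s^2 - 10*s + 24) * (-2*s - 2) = -2*s^3 + 18*s^2 - 28*s - 48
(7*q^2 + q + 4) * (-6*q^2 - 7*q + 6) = -42*q^4 - 55*q^3 + 11*q^2 - 22*q + 24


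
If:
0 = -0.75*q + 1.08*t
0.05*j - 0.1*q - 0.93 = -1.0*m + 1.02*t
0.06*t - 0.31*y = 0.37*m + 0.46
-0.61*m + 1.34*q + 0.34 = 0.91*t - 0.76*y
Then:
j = 19.5608867700762 - 10.9057454528375*y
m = -1.0617169428038*y - 1.43670373284173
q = -1.98804645209774*y - 1.71792914763454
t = -1.38058781395677*y - 1.19300635252398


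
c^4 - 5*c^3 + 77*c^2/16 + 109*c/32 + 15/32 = (c - 3)*(c - 5/2)*(c + 1/4)^2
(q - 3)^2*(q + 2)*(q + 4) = q^4 - 19*q^2 + 6*q + 72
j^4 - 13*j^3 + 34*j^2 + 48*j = j*(j - 8)*(j - 6)*(j + 1)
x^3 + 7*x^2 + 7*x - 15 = (x - 1)*(x + 3)*(x + 5)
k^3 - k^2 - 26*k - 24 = (k - 6)*(k + 1)*(k + 4)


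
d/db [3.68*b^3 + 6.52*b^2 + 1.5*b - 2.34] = 11.04*b^2 + 13.04*b + 1.5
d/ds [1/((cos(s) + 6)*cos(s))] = 2*(cos(s) + 3)*sin(s)/((cos(s) + 6)^2*cos(s)^2)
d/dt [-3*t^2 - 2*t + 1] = -6*t - 2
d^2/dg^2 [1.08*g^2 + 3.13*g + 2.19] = 2.16000000000000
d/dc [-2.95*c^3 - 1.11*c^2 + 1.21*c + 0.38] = -8.85*c^2 - 2.22*c + 1.21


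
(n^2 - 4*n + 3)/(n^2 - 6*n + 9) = (n - 1)/(n - 3)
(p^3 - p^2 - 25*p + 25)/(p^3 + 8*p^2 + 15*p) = (p^2 - 6*p + 5)/(p*(p + 3))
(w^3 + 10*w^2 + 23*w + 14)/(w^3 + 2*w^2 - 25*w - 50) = (w^2 + 8*w + 7)/(w^2 - 25)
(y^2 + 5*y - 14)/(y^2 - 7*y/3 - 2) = 3*(-y^2 - 5*y + 14)/(-3*y^2 + 7*y + 6)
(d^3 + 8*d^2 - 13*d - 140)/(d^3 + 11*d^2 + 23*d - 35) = (d - 4)/(d - 1)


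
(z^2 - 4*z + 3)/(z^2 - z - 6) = (z - 1)/(z + 2)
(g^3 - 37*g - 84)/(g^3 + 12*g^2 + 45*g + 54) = (g^2 - 3*g - 28)/(g^2 + 9*g + 18)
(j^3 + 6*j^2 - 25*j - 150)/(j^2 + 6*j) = j - 25/j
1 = 1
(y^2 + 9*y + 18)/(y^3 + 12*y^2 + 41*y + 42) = (y + 6)/(y^2 + 9*y + 14)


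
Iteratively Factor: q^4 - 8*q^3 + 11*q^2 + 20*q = (q + 1)*(q^3 - 9*q^2 + 20*q) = (q - 5)*(q + 1)*(q^2 - 4*q) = q*(q - 5)*(q + 1)*(q - 4)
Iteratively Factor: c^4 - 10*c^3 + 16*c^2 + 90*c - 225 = (c - 5)*(c^3 - 5*c^2 - 9*c + 45) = (c - 5)*(c + 3)*(c^2 - 8*c + 15) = (c - 5)^2*(c + 3)*(c - 3)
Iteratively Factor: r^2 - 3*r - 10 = (r - 5)*(r + 2)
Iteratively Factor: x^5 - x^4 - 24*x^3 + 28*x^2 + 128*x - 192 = (x - 4)*(x^4 + 3*x^3 - 12*x^2 - 20*x + 48) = (x - 4)*(x - 2)*(x^3 + 5*x^2 - 2*x - 24) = (x - 4)*(x - 2)*(x + 4)*(x^2 + x - 6) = (x - 4)*(x - 2)^2*(x + 4)*(x + 3)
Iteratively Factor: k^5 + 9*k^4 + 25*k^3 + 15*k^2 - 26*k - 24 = (k - 1)*(k^4 + 10*k^3 + 35*k^2 + 50*k + 24) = (k - 1)*(k + 2)*(k^3 + 8*k^2 + 19*k + 12) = (k - 1)*(k + 1)*(k + 2)*(k^2 + 7*k + 12) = (k - 1)*(k + 1)*(k + 2)*(k + 3)*(k + 4)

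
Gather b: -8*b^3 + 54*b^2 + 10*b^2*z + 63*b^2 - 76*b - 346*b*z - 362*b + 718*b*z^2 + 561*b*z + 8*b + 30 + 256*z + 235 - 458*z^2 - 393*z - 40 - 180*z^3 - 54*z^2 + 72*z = -8*b^3 + b^2*(10*z + 117) + b*(718*z^2 + 215*z - 430) - 180*z^3 - 512*z^2 - 65*z + 225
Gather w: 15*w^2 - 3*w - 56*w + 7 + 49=15*w^2 - 59*w + 56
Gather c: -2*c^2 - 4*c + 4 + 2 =-2*c^2 - 4*c + 6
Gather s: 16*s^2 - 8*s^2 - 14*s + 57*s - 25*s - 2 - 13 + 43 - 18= 8*s^2 + 18*s + 10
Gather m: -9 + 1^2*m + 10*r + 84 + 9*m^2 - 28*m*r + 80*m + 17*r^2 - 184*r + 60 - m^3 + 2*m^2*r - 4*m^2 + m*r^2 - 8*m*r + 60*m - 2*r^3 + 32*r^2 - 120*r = -m^3 + m^2*(2*r + 5) + m*(r^2 - 36*r + 141) - 2*r^3 + 49*r^2 - 294*r + 135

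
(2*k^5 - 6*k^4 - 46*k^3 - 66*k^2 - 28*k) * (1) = 2*k^5 - 6*k^4 - 46*k^3 - 66*k^2 - 28*k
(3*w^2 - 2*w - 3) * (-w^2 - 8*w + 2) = -3*w^4 - 22*w^3 + 25*w^2 + 20*w - 6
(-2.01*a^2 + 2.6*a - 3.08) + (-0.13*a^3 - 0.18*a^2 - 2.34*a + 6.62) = -0.13*a^3 - 2.19*a^2 + 0.26*a + 3.54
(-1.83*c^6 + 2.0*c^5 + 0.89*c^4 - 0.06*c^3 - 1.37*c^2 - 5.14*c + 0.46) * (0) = 0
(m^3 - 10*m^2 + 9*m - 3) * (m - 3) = m^4 - 13*m^3 + 39*m^2 - 30*m + 9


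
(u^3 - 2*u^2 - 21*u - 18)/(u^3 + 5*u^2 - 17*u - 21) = (u^2 - 3*u - 18)/(u^2 + 4*u - 21)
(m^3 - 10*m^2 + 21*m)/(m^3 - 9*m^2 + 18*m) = (m - 7)/(m - 6)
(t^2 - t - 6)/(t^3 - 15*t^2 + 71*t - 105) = (t + 2)/(t^2 - 12*t + 35)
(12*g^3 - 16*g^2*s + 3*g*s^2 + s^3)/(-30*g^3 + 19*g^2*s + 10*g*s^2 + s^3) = (-2*g + s)/(5*g + s)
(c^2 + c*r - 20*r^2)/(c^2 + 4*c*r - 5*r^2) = (-c + 4*r)/(-c + r)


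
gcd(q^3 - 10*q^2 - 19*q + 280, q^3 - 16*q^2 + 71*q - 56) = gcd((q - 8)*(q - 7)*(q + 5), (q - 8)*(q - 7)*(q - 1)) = q^2 - 15*q + 56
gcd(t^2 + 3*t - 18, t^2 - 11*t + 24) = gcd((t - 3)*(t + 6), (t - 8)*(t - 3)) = t - 3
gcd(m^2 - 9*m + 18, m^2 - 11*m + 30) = m - 6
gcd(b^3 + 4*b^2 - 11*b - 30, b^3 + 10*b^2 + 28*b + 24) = b + 2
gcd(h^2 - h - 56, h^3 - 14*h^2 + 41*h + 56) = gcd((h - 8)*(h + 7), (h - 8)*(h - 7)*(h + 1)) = h - 8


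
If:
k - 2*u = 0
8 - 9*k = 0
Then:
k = 8/9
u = 4/9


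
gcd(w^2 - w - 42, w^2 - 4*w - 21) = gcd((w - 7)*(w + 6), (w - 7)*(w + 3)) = w - 7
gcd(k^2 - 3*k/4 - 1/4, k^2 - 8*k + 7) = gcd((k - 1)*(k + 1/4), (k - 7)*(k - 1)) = k - 1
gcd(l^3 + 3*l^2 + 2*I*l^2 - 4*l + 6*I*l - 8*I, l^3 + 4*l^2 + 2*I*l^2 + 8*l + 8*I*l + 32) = l + 4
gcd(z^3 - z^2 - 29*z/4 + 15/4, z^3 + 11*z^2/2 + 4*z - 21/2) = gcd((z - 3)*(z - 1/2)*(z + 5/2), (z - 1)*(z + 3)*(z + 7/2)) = 1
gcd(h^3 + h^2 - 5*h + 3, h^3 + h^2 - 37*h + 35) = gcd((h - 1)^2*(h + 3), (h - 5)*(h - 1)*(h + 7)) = h - 1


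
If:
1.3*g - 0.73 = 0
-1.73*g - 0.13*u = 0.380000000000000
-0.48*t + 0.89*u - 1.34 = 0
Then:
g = 0.56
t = -22.07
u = -10.40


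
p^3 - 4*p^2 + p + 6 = (p - 3)*(p - 2)*(p + 1)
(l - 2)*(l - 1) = l^2 - 3*l + 2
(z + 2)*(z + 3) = z^2 + 5*z + 6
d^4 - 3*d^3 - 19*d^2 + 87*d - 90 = (d - 3)^2*(d - 2)*(d + 5)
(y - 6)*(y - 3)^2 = y^3 - 12*y^2 + 45*y - 54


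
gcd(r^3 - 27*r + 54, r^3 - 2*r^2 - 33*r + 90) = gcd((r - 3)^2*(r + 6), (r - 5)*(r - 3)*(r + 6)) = r^2 + 3*r - 18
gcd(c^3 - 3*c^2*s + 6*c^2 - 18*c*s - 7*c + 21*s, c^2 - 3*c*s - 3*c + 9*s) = -c + 3*s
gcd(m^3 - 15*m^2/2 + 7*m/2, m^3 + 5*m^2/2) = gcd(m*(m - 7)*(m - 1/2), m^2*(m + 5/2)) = m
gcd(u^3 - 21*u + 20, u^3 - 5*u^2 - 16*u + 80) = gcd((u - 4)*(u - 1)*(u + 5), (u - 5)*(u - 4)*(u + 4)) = u - 4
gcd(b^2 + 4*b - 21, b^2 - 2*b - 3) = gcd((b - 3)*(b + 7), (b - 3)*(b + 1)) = b - 3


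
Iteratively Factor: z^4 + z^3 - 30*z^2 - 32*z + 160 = (z - 2)*(z^3 + 3*z^2 - 24*z - 80) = (z - 5)*(z - 2)*(z^2 + 8*z + 16) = (z - 5)*(z - 2)*(z + 4)*(z + 4)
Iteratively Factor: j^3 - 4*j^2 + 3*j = (j - 3)*(j^2 - j) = j*(j - 3)*(j - 1)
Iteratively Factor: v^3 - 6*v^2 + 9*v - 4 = (v - 1)*(v^2 - 5*v + 4) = (v - 4)*(v - 1)*(v - 1)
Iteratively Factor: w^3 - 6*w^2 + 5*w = (w - 1)*(w^2 - 5*w) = w*(w - 1)*(w - 5)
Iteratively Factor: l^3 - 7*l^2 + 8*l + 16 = (l - 4)*(l^2 - 3*l - 4) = (l - 4)^2*(l + 1)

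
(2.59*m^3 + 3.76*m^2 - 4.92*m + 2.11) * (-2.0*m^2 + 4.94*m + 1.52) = -5.18*m^5 + 5.2746*m^4 + 32.3512*m^3 - 22.8096*m^2 + 2.945*m + 3.2072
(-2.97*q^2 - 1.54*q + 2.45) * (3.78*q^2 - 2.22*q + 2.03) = -11.2266*q^4 + 0.772200000000001*q^3 + 6.6507*q^2 - 8.5652*q + 4.9735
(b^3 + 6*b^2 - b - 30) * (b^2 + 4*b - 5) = b^5 + 10*b^4 + 18*b^3 - 64*b^2 - 115*b + 150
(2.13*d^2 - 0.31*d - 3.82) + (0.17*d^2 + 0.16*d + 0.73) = 2.3*d^2 - 0.15*d - 3.09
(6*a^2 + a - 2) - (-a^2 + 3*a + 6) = 7*a^2 - 2*a - 8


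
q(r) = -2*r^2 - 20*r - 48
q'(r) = -4*r - 20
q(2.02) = -96.56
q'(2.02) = -28.08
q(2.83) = -120.62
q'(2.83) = -31.32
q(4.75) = -188.12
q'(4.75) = -39.00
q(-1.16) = -27.49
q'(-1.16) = -15.36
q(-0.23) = -43.51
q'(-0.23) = -19.08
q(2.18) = -101.10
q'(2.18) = -28.72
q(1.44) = -80.95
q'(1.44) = -25.76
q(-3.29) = -3.85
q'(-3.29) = -6.84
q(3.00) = -126.00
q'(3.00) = -32.00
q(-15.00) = -198.00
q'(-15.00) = 40.00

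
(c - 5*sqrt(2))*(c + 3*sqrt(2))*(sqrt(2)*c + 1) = sqrt(2)*c^3 - 3*c^2 - 32*sqrt(2)*c - 30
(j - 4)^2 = j^2 - 8*j + 16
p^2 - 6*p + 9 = (p - 3)^2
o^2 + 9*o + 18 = (o + 3)*(o + 6)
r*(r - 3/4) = r^2 - 3*r/4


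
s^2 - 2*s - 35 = (s - 7)*(s + 5)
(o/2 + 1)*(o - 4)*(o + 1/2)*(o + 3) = o^4/2 + 3*o^3/4 - 27*o^2/4 - 31*o/2 - 6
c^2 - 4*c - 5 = (c - 5)*(c + 1)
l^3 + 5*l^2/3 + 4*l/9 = l*(l + 1/3)*(l + 4/3)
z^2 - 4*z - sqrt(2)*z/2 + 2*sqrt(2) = (z - 4)*(z - sqrt(2)/2)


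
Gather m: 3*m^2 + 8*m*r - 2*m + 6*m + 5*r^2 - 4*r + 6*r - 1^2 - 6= 3*m^2 + m*(8*r + 4) + 5*r^2 + 2*r - 7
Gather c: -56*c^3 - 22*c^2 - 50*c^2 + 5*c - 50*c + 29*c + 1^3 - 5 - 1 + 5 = -56*c^3 - 72*c^2 - 16*c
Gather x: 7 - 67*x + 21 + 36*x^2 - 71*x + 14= 36*x^2 - 138*x + 42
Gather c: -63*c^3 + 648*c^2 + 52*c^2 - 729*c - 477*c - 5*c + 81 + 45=-63*c^3 + 700*c^2 - 1211*c + 126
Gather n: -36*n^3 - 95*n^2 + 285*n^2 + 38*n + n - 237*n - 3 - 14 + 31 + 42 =-36*n^3 + 190*n^2 - 198*n + 56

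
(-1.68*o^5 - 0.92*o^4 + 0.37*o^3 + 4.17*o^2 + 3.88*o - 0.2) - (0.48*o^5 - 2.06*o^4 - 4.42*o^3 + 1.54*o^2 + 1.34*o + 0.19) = -2.16*o^5 + 1.14*o^4 + 4.79*o^3 + 2.63*o^2 + 2.54*o - 0.39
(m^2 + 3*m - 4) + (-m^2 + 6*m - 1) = 9*m - 5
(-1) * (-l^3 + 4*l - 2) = l^3 - 4*l + 2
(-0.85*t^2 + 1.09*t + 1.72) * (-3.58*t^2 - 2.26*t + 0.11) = 3.043*t^4 - 1.9812*t^3 - 8.7145*t^2 - 3.7673*t + 0.1892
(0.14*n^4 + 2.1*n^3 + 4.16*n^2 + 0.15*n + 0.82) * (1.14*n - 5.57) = 0.1596*n^5 + 1.6142*n^4 - 6.9546*n^3 - 23.0002*n^2 + 0.0992999999999998*n - 4.5674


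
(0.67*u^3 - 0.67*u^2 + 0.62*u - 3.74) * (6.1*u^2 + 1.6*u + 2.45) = 4.087*u^5 - 3.015*u^4 + 4.3515*u^3 - 23.4635*u^2 - 4.465*u - 9.163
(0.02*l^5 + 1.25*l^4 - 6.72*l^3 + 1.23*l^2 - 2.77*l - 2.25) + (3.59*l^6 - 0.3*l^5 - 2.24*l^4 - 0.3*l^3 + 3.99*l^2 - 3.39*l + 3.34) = 3.59*l^6 - 0.28*l^5 - 0.99*l^4 - 7.02*l^3 + 5.22*l^2 - 6.16*l + 1.09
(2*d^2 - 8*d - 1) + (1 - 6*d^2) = -4*d^2 - 8*d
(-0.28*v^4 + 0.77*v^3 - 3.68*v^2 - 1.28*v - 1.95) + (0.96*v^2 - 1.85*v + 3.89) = -0.28*v^4 + 0.77*v^3 - 2.72*v^2 - 3.13*v + 1.94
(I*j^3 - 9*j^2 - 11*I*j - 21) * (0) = 0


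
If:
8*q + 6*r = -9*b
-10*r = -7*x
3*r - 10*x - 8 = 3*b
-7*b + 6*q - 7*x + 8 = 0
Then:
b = 5776/3127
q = -3684/3127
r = -3752/3127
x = -5360/3127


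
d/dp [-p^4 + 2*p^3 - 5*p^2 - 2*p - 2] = -4*p^3 + 6*p^2 - 10*p - 2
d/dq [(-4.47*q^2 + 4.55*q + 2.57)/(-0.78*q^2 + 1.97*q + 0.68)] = (-5.2569*q^2 - 2.07*q - 1.9689)/(0.6084*q^4 - 3.0732*q^3 + 2.8201*q^2 + 2.6792*q + 0.4624)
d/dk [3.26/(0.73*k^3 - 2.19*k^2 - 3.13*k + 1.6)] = (-7.1394*k^2 + 14.2788*k + 10.2038)/(0.73*k^3 - 2.19*k^2 - 3.13*k + 1.6)^2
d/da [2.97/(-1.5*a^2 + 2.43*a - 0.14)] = (8.91*a - 7.2171)/(1.5*a^2 - 2.43*a + 0.14)^2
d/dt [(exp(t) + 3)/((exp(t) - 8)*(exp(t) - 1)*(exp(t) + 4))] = 2*(-exp(3*t) - 2*exp(2*t) + 15*exp(t) + 58)*exp(t)/(exp(6*t) - 10*exp(5*t) - 31*exp(4*t) + 344*exp(3*t) + 464*exp(2*t) - 1792*exp(t) + 1024)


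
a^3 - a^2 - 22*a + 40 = (a - 4)*(a - 2)*(a + 5)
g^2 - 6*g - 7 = (g - 7)*(g + 1)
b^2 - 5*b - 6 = (b - 6)*(b + 1)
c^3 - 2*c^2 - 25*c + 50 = (c - 5)*(c - 2)*(c + 5)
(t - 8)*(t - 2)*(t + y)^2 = t^4 + 2*t^3*y - 10*t^3 + t^2*y^2 - 20*t^2*y + 16*t^2 - 10*t*y^2 + 32*t*y + 16*y^2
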